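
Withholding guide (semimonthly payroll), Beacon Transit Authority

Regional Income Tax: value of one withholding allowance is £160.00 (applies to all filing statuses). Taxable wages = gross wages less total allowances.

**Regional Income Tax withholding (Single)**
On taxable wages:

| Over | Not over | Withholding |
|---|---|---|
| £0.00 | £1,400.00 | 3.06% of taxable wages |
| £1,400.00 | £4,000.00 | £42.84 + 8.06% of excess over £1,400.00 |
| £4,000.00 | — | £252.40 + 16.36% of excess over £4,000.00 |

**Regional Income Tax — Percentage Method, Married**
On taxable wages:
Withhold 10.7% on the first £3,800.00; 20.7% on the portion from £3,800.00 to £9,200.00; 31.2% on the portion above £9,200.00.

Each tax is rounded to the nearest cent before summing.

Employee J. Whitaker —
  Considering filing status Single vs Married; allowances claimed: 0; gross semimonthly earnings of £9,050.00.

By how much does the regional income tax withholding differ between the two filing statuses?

Regional Income Tax (Single): taxable = £9,050.00
  £252.40 + 16.36% × (£9,050.00 − £4,000.00) = £252.40 + 16.36% × £5,050.00 = £1,078.58
Regional Income Tax (Married): taxable = £9,050.00
  £406.60 + 20.7% × (£9,050.00 − £3,800.00) = £406.60 + 20.7% × £5,250.00 = £1,493.35
Difference: |£1,078.58 − £1,493.35| = £414.77 (higher under Married)

£414.77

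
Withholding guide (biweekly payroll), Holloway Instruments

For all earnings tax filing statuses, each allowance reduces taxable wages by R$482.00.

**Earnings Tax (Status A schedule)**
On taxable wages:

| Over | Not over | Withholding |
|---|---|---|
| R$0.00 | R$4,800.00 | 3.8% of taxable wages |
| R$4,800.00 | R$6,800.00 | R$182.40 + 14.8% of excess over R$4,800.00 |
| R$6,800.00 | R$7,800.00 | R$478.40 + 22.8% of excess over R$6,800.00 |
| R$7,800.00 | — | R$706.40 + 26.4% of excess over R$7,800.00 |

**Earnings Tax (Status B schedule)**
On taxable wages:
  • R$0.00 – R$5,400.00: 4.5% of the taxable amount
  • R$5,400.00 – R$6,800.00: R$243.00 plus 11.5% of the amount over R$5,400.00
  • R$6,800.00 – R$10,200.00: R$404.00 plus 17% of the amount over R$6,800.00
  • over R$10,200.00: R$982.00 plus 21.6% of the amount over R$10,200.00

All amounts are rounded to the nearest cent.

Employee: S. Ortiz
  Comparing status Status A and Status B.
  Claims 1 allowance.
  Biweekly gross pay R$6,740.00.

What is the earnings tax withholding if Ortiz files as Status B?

R$341.67

Earnings Tax (Status B): taxable = R$6,740.00 − 1×R$482.00 = R$6,258.00
  R$243.00 + 11.5% × (R$6,258.00 − R$5,400.00) = R$243.00 + 11.5% × R$858.00 = R$341.67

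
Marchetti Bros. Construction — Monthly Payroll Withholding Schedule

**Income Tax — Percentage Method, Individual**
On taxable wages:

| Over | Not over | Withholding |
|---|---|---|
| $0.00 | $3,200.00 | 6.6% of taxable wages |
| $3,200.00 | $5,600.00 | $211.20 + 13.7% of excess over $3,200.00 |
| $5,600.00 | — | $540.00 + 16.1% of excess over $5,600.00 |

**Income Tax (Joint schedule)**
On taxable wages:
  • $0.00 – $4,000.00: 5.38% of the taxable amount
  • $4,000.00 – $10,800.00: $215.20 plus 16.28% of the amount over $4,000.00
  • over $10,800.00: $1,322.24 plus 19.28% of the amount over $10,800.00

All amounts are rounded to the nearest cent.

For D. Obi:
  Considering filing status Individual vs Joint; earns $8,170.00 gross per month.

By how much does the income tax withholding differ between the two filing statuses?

$59.69

Income Tax (Individual): taxable = $8,170.00
  $540.00 + 16.1% × ($8,170.00 − $5,600.00) = $540.00 + 16.1% × $2,570.00 = $953.77
Income Tax (Joint): taxable = $8,170.00
  $215.20 + 16.28% × ($8,170.00 − $4,000.00) = $215.20 + 16.28% × $4,170.00 = $894.08
Difference: |$953.77 − $894.08| = $59.69 (higher under Individual)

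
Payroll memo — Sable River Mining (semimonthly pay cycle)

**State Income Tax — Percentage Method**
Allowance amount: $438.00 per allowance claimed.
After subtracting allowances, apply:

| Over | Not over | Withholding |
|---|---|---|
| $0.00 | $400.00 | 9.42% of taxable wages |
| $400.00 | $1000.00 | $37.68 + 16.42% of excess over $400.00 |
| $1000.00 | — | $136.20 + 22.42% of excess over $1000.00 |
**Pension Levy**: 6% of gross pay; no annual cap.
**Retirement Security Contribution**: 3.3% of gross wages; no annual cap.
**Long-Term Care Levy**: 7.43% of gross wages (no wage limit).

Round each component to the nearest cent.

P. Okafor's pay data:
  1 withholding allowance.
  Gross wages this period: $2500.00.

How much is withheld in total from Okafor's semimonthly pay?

$792.55

State Income Tax: taxable = $2500.00 − 1×$438.00 = $2062.00
  $136.20 + 22.42% × ($2062.00 − $1000.00) = $136.20 + 22.42% × $1062.00 = $374.30
Pension Levy: 6% × $2500.00 = $150.00
Retirement Security Contribution: 3.3% × $2500.00 = $82.50
Long-Term Care Levy: 7.43% × $2500.00 = $185.75
Total: $374.30 + $150.00 + $82.50 + $185.75 = $792.55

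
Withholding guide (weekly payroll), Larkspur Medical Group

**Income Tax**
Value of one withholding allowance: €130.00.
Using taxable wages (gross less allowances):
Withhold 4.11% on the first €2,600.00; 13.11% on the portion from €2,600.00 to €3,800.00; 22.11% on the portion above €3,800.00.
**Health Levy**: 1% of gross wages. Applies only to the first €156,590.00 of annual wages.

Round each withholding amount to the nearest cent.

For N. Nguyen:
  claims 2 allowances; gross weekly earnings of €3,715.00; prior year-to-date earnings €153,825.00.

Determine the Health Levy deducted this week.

Health Levy: cap €156,590.00 − YTD €153,825.00 = €2,765.00 subject; 1% × €2,765.00 = €27.65

€27.65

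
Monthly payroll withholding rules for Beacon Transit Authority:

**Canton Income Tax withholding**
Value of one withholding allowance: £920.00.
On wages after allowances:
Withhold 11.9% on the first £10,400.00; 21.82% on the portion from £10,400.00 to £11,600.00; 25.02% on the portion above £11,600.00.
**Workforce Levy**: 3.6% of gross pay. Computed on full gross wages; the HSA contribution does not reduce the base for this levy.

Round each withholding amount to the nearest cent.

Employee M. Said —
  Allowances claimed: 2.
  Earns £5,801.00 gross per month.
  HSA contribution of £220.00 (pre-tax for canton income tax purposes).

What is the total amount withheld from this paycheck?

£654.02

Canton Income Tax: taxable = £5,801.00 − £220.00 − 2×£920.00 = £3,741.00
  11.9% × £3,741.00 = £445.18
Workforce Levy: 3.6% × £5,801.00 = £208.84
Total: £445.18 + £208.84 = £654.02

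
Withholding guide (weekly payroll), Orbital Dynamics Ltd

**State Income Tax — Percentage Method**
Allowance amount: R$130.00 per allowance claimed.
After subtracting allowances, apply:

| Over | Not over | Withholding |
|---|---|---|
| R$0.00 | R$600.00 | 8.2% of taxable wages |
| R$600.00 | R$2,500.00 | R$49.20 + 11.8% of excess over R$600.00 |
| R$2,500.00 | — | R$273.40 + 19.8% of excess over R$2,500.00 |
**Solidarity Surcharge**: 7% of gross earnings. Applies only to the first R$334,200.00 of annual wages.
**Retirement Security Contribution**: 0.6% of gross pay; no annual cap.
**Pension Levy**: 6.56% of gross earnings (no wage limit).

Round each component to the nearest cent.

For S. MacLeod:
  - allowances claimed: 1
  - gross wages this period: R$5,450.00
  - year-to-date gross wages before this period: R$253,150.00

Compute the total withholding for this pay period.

State Income Tax: taxable = R$5,450.00 − 1×R$130.00 = R$5,320.00
  R$273.40 + 19.8% × (R$5,320.00 − R$2,500.00) = R$273.40 + 19.8% × R$2,820.00 = R$831.76
Solidarity Surcharge: 7% × R$5,450.00 = R$381.50
Retirement Security Contribution: 0.6% × R$5,450.00 = R$32.70
Pension Levy: 6.56% × R$5,450.00 = R$357.52
Total: R$831.76 + R$381.50 + R$32.70 + R$357.52 = R$1,603.48

R$1,603.48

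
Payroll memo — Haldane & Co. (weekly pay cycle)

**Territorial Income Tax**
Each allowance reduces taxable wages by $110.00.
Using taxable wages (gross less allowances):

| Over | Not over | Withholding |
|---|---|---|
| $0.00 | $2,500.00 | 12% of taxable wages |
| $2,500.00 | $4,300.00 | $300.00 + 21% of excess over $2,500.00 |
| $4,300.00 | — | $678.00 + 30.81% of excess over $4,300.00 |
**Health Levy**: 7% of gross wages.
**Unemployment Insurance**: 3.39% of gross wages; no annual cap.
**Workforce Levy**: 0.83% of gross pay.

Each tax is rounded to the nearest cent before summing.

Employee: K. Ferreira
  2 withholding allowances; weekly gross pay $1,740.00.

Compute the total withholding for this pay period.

Territorial Income Tax: taxable = $1,740.00 − 2×$110.00 = $1,520.00
  12% × $1,520.00 = $182.40
Health Levy: 7% × $1,740.00 = $121.80
Unemployment Insurance: 3.39% × $1,740.00 = $58.99
Workforce Levy: 0.83% × $1,740.00 = $14.44
Total: $182.40 + $121.80 + $58.99 + $14.44 = $377.63

$377.63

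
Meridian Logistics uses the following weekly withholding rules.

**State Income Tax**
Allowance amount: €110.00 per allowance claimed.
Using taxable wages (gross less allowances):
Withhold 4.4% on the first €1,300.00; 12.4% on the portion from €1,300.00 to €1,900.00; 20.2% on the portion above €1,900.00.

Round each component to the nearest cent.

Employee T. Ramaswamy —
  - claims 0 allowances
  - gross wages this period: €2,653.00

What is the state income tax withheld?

€283.71

State Income Tax: taxable = €2,653.00
  €131.60 + 20.2% × (€2,653.00 − €1,900.00) = €131.60 + 20.2% × €753.00 = €283.71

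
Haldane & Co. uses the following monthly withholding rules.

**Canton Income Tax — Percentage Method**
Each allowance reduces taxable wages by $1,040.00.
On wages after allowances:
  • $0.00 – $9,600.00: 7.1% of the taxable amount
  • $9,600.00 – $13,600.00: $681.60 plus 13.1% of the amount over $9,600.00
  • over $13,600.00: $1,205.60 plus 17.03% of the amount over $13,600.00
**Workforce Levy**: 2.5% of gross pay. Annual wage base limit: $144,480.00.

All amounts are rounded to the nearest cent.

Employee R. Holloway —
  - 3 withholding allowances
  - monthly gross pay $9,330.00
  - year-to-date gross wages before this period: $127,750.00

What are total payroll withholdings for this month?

Canton Income Tax: taxable = $9,330.00 − 3×$1,040.00 = $6,210.00
  7.1% × $6,210.00 = $440.91
Workforce Levy: 2.5% × $9,330.00 = $233.25
Total: $440.91 + $233.25 = $674.16

$674.16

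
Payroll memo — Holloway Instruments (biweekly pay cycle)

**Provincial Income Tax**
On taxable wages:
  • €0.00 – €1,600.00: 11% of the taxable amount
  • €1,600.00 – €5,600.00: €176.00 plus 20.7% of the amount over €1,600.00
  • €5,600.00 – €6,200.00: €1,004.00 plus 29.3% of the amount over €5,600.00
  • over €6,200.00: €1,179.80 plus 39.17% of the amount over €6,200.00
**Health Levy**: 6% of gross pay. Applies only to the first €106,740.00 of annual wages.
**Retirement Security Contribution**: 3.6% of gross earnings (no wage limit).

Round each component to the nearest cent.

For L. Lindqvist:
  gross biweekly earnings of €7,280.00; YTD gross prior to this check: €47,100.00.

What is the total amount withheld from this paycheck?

Provincial Income Tax: taxable = €7,280.00
  €1,179.80 + 39.17% × (€7,280.00 − €6,200.00) = €1,179.80 + 39.17% × €1,080.00 = €1,602.84
Health Levy: 6% × €7,280.00 = €436.80
Retirement Security Contribution: 3.6% × €7,280.00 = €262.08
Total: €1,602.84 + €436.80 + €262.08 = €2,301.72

€2,301.72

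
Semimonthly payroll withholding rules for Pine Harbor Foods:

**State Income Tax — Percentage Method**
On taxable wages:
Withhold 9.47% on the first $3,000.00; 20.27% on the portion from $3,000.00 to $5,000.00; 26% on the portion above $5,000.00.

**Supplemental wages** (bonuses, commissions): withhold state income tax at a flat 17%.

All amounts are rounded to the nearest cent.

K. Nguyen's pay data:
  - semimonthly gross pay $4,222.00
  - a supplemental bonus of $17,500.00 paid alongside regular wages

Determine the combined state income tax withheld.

State Income Tax: taxable = $4,222.00
  $284.10 + 20.27% × ($4,222.00 − $3,000.00) = $284.10 + 20.27% × $1,222.00 = $531.80
Supplemental (17% flat on bonus): 17% × $17,500.00 = $2,975.00
Total state income tax: $531.80 + $2,975.00 = $3,506.80

$3,506.80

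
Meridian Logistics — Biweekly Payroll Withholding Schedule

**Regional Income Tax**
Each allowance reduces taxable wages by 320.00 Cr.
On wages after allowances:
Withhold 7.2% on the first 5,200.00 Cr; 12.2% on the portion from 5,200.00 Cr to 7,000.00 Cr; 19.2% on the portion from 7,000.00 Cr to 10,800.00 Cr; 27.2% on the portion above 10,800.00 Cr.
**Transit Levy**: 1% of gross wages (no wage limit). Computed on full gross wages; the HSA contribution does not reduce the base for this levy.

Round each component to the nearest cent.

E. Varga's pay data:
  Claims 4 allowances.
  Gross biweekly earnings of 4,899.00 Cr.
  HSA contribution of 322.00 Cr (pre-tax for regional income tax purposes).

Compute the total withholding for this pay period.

Regional Income Tax: taxable = 4,899.00 Cr − 322.00 Cr − 4×320.00 Cr = 3,297.00 Cr
  7.2% × 3,297.00 Cr = 237.38 Cr
Transit Levy: 1% × 4,899.00 Cr = 48.99 Cr
Total: 237.38 Cr + 48.99 Cr = 286.37 Cr

286.37 Cr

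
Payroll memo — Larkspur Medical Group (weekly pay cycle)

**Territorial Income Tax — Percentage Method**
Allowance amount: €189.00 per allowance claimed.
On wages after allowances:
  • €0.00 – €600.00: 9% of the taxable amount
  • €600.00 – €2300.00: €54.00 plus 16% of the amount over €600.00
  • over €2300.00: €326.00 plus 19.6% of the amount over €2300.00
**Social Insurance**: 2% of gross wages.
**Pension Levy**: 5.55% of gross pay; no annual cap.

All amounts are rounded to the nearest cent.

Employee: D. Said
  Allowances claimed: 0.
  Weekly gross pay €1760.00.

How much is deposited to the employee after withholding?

Territorial Income Tax: taxable = €1760.00
  €54.00 + 16% × (€1760.00 − €600.00) = €54.00 + 16% × €1160.00 = €239.60
Social Insurance: 2% × €1760.00 = €35.20
Pension Levy: 5.55% × €1760.00 = €97.68
Total withheld: €239.60 + €35.20 + €97.68 = €372.48
Net pay: €1760.00 − €372.48 = €1387.52

€1387.52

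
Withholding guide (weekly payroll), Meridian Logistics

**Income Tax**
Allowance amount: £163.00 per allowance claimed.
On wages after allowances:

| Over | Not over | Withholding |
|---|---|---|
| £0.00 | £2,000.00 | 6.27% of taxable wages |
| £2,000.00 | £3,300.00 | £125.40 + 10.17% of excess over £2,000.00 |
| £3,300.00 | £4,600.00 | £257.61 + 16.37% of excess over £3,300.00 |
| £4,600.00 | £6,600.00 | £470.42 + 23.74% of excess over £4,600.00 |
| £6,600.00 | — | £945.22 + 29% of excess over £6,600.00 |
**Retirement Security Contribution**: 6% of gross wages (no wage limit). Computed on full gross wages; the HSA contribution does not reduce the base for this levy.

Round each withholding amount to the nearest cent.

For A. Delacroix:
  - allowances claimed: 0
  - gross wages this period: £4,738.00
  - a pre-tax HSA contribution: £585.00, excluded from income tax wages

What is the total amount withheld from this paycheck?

£681.53

Income Tax: taxable = £4,738.00 − £585.00 = £4,153.00
  £257.61 + 16.37% × (£4,153.00 − £3,300.00) = £257.61 + 16.37% × £853.00 = £397.25
Retirement Security Contribution: 6% × £4,738.00 = £284.28
Total: £397.25 + £284.28 = £681.53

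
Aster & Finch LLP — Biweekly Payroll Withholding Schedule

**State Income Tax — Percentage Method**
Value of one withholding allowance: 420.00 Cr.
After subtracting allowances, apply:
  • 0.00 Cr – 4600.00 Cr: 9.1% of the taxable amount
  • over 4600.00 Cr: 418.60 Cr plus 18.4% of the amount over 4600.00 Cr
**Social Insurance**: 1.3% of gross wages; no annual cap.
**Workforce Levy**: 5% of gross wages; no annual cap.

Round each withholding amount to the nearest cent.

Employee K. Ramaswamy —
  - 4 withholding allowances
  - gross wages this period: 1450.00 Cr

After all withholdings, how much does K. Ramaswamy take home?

State Income Tax: taxable = 1450.00 Cr − 4×420.00 Cr = -230.00 Cr
  Taxable ≤ 0 → 0.00 Cr
Social Insurance: 1.3% × 1450.00 Cr = 18.85 Cr
Workforce Levy: 5% × 1450.00 Cr = 72.50 Cr
Total withheld: 0.00 Cr + 18.85 Cr + 72.50 Cr = 91.35 Cr
Net pay: 1450.00 Cr − 91.35 Cr = 1358.65 Cr

1358.65 Cr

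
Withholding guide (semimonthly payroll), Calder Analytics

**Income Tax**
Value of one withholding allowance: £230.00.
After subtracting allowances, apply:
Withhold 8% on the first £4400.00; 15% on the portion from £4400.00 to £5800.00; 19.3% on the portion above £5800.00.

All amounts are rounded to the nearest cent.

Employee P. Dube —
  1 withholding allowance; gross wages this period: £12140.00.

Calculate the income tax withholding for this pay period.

£1741.23

Income Tax: taxable = £12140.00 − 1×£230.00 = £11910.00
  £562.00 + 19.3% × (£11910.00 − £5800.00) = £562.00 + 19.3% × £6110.00 = £1741.23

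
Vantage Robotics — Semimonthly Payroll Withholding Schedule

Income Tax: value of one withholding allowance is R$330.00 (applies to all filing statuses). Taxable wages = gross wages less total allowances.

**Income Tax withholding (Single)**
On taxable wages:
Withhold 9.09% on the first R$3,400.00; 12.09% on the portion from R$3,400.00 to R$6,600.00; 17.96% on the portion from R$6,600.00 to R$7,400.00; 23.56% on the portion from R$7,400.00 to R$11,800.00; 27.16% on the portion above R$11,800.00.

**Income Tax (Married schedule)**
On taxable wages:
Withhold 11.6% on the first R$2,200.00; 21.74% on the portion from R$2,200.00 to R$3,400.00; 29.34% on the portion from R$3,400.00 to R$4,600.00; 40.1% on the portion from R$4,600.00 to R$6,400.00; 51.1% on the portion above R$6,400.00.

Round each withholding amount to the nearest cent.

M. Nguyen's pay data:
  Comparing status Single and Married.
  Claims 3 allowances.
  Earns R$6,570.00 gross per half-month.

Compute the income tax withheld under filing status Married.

Income Tax (Married): taxable = R$6,570.00 − 3×R$330.00 = R$5,580.00
  R$868.16 + 40.1% × (R$5,580.00 − R$4,600.00) = R$868.16 + 40.1% × R$980.00 = R$1,261.14

R$1,261.14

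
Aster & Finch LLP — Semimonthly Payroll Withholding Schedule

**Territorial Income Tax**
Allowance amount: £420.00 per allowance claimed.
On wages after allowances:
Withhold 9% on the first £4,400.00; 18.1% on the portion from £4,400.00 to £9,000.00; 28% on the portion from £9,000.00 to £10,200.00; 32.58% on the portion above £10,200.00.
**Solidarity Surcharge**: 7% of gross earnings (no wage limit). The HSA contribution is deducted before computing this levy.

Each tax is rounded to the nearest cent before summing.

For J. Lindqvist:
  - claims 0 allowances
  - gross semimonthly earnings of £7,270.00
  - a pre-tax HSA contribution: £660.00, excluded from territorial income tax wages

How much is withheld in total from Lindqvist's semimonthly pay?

£1,258.71

Territorial Income Tax: taxable = £7,270.00 − £660.00 = £6,610.00
  £396.00 + 18.1% × (£6,610.00 − £4,400.00) = £396.00 + 18.1% × £2,210.00 = £796.01
Solidarity Surcharge: 7% × £6,610.00 = £462.70
Total: £796.01 + £462.70 = £1,258.71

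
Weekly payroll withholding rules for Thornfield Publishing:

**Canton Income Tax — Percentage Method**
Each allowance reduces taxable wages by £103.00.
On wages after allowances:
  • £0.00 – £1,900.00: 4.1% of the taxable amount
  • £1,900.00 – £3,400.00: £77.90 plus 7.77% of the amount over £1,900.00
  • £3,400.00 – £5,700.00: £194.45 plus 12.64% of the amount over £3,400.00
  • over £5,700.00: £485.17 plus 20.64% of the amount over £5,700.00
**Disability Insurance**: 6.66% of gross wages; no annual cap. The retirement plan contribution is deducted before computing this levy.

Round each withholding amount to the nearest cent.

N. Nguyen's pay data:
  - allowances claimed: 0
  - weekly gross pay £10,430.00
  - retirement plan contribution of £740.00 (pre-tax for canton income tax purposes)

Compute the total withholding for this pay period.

£1,954.06

Canton Income Tax: taxable = £10,430.00 − £740.00 = £9,690.00
  £485.17 + 20.64% × (£9,690.00 − £5,700.00) = £485.17 + 20.64% × £3,990.00 = £1,308.71
Disability Insurance: 6.66% × £9,690.00 = £645.35
Total: £1,308.71 + £645.35 = £1,954.06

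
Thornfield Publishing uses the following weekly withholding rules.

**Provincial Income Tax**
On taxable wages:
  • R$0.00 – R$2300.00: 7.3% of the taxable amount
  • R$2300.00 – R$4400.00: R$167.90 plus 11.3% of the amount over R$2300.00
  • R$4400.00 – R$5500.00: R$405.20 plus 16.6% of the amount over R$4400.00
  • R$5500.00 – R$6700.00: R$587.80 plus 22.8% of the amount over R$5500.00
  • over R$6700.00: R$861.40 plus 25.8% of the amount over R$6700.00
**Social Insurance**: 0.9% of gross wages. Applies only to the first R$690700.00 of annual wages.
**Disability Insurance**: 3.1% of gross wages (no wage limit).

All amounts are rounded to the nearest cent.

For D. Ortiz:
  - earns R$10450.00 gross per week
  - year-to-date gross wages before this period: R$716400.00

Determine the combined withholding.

R$2152.85

Provincial Income Tax: taxable = R$10450.00
  R$861.40 + 25.8% × (R$10450.00 − R$6700.00) = R$861.40 + 25.8% × R$3750.00 = R$1828.90
Social Insurance: YTD R$716400.00 ≥ cap R$690700.00 → R$0.00
Disability Insurance: 3.1% × R$10450.00 = R$323.95
Total: R$1828.90 + R$0.00 + R$323.95 = R$2152.85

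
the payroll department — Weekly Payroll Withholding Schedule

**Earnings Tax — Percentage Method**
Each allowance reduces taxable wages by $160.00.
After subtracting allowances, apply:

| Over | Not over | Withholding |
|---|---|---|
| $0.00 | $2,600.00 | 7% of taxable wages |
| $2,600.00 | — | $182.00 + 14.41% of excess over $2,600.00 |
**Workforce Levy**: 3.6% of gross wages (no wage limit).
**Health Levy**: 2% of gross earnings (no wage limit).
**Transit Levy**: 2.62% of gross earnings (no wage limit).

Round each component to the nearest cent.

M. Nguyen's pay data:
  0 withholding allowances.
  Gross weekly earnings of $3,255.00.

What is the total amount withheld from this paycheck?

Earnings Tax: taxable = $3,255.00
  $182.00 + 14.41% × ($3,255.00 − $2,600.00) = $182.00 + 14.41% × $655.00 = $276.39
Workforce Levy: 3.6% × $3,255.00 = $117.18
Health Levy: 2% × $3,255.00 = $65.10
Transit Levy: 2.62% × $3,255.00 = $85.28
Total: $276.39 + $117.18 + $65.10 + $85.28 = $543.95

$543.95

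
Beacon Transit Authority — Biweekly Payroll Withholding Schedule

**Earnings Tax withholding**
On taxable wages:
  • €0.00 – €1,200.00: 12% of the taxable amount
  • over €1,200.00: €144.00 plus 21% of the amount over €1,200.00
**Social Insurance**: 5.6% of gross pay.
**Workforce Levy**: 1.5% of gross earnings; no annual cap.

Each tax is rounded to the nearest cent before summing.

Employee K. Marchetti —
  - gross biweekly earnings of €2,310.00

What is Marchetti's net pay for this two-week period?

€1,768.89

Earnings Tax: taxable = €2,310.00
  €144.00 + 21% × (€2,310.00 − €1,200.00) = €144.00 + 21% × €1,110.00 = €377.10
Social Insurance: 5.6% × €2,310.00 = €129.36
Workforce Levy: 1.5% × €2,310.00 = €34.65
Total withheld: €377.10 + €129.36 + €34.65 = €541.11
Net pay: €2,310.00 − €541.11 = €1,768.89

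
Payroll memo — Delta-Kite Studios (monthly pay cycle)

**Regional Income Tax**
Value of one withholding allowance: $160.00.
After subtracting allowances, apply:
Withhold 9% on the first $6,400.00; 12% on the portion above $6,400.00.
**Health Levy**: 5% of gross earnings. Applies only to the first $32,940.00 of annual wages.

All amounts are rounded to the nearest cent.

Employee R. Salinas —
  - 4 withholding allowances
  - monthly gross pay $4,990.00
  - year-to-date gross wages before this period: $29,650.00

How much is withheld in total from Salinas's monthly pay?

Regional Income Tax: taxable = $4,990.00 − 4×$160.00 = $4,350.00
  9% × $4,350.00 = $391.50
Health Levy: cap $32,940.00 − YTD $29,650.00 = $3,290.00 subject; 5% × $3,290.00 = $164.50
Total: $391.50 + $164.50 = $556.00

$556.00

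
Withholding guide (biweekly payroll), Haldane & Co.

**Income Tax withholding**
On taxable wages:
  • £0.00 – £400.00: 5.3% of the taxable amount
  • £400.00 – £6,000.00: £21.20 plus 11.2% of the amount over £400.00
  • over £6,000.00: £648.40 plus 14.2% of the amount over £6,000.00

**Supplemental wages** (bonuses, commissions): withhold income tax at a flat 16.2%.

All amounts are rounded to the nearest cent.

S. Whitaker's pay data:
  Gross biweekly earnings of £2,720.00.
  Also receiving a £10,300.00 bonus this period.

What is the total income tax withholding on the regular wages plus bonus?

Income Tax: taxable = £2,720.00
  £21.20 + 11.2% × (£2,720.00 − £400.00) = £21.20 + 11.2% × £2,320.00 = £281.04
Supplemental (16.2% flat on bonus): 16.2% × £10,300.00 = £1,668.60
Total income tax: £281.04 + £1,668.60 = £1,949.64

£1,949.64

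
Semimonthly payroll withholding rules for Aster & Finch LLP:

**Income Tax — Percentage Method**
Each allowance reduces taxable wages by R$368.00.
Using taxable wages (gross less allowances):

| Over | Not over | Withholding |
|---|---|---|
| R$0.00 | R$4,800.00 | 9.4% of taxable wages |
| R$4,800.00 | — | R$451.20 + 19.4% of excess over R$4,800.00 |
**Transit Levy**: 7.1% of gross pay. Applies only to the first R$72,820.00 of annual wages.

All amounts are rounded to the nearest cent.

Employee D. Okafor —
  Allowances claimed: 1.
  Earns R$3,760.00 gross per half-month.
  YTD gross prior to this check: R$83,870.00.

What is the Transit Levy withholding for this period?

R$0.00

Transit Levy: YTD R$83,870.00 ≥ cap R$72,820.00 → R$0.00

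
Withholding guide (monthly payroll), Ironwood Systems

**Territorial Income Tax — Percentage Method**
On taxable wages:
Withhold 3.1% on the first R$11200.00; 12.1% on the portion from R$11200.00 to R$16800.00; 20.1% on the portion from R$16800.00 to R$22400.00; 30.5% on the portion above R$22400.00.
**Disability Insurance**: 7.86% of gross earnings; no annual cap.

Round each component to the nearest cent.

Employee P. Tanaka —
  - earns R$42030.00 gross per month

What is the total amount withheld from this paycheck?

R$11441.11

Territorial Income Tax: taxable = R$42030.00
  R$2150.40 + 30.5% × (R$42030.00 − R$22400.00) = R$2150.40 + 30.5% × R$19630.00 = R$8137.55
Disability Insurance: 7.86% × R$42030.00 = R$3303.56
Total: R$8137.55 + R$3303.56 = R$11441.11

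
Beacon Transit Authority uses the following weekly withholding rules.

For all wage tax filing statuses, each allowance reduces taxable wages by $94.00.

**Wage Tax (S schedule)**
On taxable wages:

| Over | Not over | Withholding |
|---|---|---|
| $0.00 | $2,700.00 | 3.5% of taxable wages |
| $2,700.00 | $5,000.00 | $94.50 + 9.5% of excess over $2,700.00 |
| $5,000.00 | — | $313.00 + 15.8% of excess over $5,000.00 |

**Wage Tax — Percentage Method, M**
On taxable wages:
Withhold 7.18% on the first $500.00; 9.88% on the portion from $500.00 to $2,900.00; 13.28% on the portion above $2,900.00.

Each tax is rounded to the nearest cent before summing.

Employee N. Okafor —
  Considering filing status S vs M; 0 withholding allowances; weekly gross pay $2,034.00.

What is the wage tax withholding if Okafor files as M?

Wage Tax (M): taxable = $2,034.00
  $35.90 + 9.88% × ($2,034.00 − $500.00) = $35.90 + 9.88% × $1,534.00 = $187.46

$187.46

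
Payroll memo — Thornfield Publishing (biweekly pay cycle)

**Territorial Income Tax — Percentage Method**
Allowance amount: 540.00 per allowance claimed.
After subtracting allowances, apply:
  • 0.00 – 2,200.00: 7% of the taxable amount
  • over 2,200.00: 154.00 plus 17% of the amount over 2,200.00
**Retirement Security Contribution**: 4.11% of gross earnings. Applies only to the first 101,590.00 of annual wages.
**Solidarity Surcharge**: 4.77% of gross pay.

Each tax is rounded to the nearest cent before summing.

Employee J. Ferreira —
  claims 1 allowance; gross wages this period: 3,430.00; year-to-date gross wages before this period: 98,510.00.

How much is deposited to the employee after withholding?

2,868.50

Territorial Income Tax: taxable = 3,430.00 − 1×540.00 = 2,890.00
  154.00 + 17% × (2,890.00 − 2,200.00) = 154.00 + 17% × 690.00 = 271.30
Retirement Security Contribution: cap 101,590.00 − YTD 98,510.00 = 3,080.00 subject; 4.11% × 3,080.00 = 126.59
Solidarity Surcharge: 4.77% × 3,430.00 = 163.61
Total withheld: 271.30 + 126.59 + 163.61 = 561.50
Net pay: 3,430.00 − 561.50 = 2,868.50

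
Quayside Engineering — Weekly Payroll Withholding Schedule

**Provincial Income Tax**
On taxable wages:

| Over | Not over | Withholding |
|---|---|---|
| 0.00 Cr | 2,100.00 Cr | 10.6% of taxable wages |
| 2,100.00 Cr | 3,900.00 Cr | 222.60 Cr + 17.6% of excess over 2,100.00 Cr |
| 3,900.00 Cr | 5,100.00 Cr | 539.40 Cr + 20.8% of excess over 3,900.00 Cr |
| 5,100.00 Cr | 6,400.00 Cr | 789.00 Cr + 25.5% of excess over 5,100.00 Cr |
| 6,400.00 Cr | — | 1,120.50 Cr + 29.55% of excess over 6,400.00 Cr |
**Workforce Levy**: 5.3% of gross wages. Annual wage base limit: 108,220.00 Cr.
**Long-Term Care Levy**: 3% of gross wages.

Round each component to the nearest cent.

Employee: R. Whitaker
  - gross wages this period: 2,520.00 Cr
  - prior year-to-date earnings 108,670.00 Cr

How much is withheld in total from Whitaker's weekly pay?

Provincial Income Tax: taxable = 2,520.00 Cr
  222.60 Cr + 17.6% × (2,520.00 Cr − 2,100.00 Cr) = 222.60 Cr + 17.6% × 420.00 Cr = 296.52 Cr
Workforce Levy: YTD 108,670.00 Cr ≥ cap 108,220.00 Cr → 0.00 Cr
Long-Term Care Levy: 3% × 2,520.00 Cr = 75.60 Cr
Total: 296.52 Cr + 0.00 Cr + 75.60 Cr = 372.12 Cr

372.12 Cr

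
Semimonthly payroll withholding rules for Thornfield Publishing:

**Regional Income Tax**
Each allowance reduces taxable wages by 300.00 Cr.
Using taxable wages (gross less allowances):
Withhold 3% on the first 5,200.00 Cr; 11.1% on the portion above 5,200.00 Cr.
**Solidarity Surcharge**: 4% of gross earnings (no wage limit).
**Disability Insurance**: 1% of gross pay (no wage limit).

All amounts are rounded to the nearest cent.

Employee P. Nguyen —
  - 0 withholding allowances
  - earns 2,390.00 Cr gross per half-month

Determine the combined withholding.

Regional Income Tax: taxable = 2,390.00 Cr
  3% × 2,390.00 Cr = 71.70 Cr
Solidarity Surcharge: 4% × 2,390.00 Cr = 95.60 Cr
Disability Insurance: 1% × 2,390.00 Cr = 23.90 Cr
Total: 71.70 Cr + 95.60 Cr + 23.90 Cr = 191.20 Cr

191.20 Cr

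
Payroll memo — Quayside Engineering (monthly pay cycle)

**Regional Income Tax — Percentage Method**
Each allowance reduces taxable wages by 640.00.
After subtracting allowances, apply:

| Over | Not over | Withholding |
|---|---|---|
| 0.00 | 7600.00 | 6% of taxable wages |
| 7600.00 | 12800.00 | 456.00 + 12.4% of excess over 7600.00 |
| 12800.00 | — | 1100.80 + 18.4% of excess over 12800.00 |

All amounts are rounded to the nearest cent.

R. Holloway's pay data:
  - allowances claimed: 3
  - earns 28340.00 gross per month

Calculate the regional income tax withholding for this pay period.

Regional Income Tax: taxable = 28340.00 − 3×640.00 = 26420.00
  1100.80 + 18.4% × (26420.00 − 12800.00) = 1100.80 + 18.4% × 13620.00 = 3606.88

3606.88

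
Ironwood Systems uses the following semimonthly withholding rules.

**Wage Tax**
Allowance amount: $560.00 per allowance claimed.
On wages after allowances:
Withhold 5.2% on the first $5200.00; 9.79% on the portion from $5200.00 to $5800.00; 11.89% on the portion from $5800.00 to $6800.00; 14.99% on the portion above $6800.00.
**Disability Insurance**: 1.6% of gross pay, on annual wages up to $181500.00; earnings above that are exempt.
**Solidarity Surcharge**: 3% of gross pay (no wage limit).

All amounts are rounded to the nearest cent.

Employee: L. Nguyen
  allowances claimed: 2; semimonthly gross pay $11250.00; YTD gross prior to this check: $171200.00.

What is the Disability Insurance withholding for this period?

$164.80

Disability Insurance: cap $181500.00 − YTD $171200.00 = $10300.00 subject; 1.6% × $10300.00 = $164.80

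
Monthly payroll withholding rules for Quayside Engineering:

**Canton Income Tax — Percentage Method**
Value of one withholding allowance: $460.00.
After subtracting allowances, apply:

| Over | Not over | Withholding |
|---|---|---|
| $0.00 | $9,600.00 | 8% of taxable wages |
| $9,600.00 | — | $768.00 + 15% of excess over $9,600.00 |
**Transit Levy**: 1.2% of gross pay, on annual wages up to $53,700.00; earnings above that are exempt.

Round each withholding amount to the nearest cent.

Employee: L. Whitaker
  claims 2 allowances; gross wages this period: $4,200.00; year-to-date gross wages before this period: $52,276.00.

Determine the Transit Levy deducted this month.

Transit Levy: cap $53,700.00 − YTD $52,276.00 = $1,424.00 subject; 1.2% × $1,424.00 = $17.09

$17.09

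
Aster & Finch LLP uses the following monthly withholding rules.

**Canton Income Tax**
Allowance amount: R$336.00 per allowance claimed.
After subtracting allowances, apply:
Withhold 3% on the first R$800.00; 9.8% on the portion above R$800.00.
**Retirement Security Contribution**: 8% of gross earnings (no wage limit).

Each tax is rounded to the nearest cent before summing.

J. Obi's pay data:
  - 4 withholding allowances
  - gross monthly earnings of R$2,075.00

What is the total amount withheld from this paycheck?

Canton Income Tax: taxable = R$2,075.00 − 4×R$336.00 = R$731.00
  3% × R$731.00 = R$21.93
Retirement Security Contribution: 8% × R$2,075.00 = R$166.00
Total: R$21.93 + R$166.00 = R$187.93

R$187.93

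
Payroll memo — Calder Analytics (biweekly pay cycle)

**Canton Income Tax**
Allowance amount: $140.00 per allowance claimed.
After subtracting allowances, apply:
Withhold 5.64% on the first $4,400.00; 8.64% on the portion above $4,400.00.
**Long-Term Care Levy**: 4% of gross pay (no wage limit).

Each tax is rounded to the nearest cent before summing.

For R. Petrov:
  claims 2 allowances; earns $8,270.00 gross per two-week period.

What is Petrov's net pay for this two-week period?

Canton Income Tax: taxable = $8,270.00 − 2×$140.00 = $7,990.00
  $248.16 + 8.64% × ($7,990.00 − $4,400.00) = $248.16 + 8.64% × $3,590.00 = $558.34
Long-Term Care Levy: 4% × $8,270.00 = $330.80
Total withheld: $558.34 + $330.80 = $889.14
Net pay: $8,270.00 − $889.14 = $7,380.86

$7,380.86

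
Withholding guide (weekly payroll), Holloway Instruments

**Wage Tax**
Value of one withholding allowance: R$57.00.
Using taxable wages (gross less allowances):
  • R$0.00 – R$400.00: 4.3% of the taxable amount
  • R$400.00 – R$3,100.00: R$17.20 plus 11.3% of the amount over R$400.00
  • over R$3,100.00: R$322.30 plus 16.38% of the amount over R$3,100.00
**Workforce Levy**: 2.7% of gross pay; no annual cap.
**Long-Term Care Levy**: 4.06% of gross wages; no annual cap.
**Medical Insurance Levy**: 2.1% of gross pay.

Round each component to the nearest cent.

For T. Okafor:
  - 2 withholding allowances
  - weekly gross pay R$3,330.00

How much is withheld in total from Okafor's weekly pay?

Wage Tax: taxable = R$3,330.00 − 2×R$57.00 = R$3,216.00
  R$322.30 + 16.38% × (R$3,216.00 − R$3,100.00) = R$322.30 + 16.38% × R$116.00 = R$341.30
Workforce Levy: 2.7% × R$3,330.00 = R$89.91
Long-Term Care Levy: 4.06% × R$3,330.00 = R$135.20
Medical Insurance Levy: 2.1% × R$3,330.00 = R$69.93
Total: R$341.30 + R$89.91 + R$135.20 + R$69.93 = R$636.34

R$636.34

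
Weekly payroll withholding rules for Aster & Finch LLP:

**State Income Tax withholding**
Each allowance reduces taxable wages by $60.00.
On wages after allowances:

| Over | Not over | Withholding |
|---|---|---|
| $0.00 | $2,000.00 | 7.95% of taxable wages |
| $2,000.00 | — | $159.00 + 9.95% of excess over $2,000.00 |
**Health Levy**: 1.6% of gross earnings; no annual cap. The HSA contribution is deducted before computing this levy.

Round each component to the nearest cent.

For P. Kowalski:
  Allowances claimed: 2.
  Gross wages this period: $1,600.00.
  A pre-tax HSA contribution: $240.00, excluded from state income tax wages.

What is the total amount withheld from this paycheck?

$120.34

State Income Tax: taxable = $1,600.00 − $240.00 − 2×$60.00 = $1,240.00
  7.95% × $1,240.00 = $98.58
Health Levy: 1.6% × $1,360.00 = $21.76
Total: $98.58 + $21.76 = $120.34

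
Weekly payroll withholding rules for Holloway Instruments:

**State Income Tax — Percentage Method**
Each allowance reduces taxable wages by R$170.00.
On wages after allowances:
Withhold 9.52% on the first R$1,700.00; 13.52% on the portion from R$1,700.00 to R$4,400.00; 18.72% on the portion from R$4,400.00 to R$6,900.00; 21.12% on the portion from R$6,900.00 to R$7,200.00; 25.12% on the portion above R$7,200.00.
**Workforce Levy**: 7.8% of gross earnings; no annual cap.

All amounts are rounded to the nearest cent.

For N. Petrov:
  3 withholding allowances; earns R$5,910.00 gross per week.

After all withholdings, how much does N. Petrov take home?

R$4,734.94

State Income Tax: taxable = R$5,910.00 − 3×R$170.00 = R$5,400.00
  R$526.88 + 18.72% × (R$5,400.00 − R$4,400.00) = R$526.88 + 18.72% × R$1,000.00 = R$714.08
Workforce Levy: 7.8% × R$5,910.00 = R$460.98
Total withheld: R$714.08 + R$460.98 = R$1,175.06
Net pay: R$5,910.00 − R$1,175.06 = R$4,734.94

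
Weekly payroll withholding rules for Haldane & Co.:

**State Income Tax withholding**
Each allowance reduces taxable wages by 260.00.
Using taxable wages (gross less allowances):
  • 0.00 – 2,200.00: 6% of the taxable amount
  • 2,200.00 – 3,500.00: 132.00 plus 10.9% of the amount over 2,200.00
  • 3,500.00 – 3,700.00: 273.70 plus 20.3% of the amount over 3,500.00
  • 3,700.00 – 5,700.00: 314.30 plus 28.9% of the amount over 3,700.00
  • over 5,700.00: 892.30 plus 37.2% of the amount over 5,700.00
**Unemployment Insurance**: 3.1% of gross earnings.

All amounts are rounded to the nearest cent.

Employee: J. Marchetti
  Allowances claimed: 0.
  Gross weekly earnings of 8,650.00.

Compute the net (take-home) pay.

6,392.15

State Income Tax: taxable = 8,650.00
  892.30 + 37.2% × (8,650.00 − 5,700.00) = 892.30 + 37.2% × 2,950.00 = 1,989.70
Unemployment Insurance: 3.1% × 8,650.00 = 268.15
Total withheld: 1,989.70 + 268.15 = 2,257.85
Net pay: 8,650.00 − 2,257.85 = 6,392.15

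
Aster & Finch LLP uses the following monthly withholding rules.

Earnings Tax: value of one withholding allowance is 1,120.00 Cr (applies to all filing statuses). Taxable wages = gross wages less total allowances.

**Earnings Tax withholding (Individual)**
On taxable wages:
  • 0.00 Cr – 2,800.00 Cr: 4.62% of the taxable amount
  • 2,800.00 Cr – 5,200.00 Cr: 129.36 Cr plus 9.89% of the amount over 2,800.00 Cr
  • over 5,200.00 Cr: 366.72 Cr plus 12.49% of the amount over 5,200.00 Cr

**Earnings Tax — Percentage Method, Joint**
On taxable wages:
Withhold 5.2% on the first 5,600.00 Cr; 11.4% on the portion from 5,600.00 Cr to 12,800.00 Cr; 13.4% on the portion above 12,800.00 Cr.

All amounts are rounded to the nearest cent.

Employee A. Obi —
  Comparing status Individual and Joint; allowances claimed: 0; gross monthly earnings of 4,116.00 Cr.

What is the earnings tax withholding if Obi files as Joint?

214.03 Cr

Earnings Tax (Joint): taxable = 4,116.00 Cr
  5.2% × 4,116.00 Cr = 214.03 Cr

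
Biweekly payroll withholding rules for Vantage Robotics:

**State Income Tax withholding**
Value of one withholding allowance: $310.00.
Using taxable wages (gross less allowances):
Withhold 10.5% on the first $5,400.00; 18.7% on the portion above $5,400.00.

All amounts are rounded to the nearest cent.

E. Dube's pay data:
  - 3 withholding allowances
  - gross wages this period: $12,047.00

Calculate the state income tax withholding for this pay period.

State Income Tax: taxable = $12,047.00 − 3×$310.00 = $11,117.00
  $567.00 + 18.7% × ($11,117.00 − $5,400.00) = $567.00 + 18.7% × $5,717.00 = $1,636.08

$1,636.08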